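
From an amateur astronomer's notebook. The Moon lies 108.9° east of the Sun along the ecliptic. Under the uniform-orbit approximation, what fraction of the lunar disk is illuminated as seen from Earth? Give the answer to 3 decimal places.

0.662

Half-versine of 108.9°: (1 − (-0.324))/2 = 0.662.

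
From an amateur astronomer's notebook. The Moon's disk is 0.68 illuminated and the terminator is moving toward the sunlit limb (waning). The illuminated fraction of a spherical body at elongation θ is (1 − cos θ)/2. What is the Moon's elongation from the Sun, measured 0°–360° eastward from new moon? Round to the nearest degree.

249°

From f = (1 − cos θ)/2: cos θ = 1 − 2×0.68 = -0.360; arccos → 111.1°.
A waning Moon lies in 180°–360°, so θ = 360° − 111.1° = 248.9°.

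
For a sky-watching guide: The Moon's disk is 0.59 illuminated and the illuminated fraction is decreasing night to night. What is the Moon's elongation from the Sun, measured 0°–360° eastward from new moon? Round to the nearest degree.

Invert f = (1 − cos θ)/2 to get cos θ = 1 − 2(0.59) = -0.180, hence θ₀ = arccos -0.180 = 100.4°.
A waning Moon lies in 180°–360°, so θ = 360° − 100.4° = 259.6°.

260°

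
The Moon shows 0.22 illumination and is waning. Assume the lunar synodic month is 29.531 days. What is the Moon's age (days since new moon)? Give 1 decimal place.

24.9 days

cos θ = 1 − 2f = 0.560, giving a principal value of 55.9°.
A waning Moon lies in 180°–360°, so θ = 360° − 55.9° = 304.1°.
Age = 29.531 × 304.1°/360° ≈ 24.94 days.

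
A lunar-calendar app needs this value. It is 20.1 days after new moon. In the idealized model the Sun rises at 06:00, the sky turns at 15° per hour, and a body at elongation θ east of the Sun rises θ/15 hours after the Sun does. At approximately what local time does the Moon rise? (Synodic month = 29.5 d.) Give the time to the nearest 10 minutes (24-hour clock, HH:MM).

Elongation θ = 360° × 20.1/29.5 ≈ 245.3°.
At 15° of sky rotation per hour, 245.3° corresponds to a 16.35 h lag.
06:00 + 16.353 h ≈ 22:21 → 22:20 to the nearest ten minutes.

22:20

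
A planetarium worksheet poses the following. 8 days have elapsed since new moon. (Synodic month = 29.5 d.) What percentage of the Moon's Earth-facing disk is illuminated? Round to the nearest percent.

57%

Elongation θ = 360° × 8/29.5 ≈ 97.6°.
Illuminated fraction = (1 − cos 97.6°)/2 = (1 − (-0.133))/2 ≈ 0.566, so 57%.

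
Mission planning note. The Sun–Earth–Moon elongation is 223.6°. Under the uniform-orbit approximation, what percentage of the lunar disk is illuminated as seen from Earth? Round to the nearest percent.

Half-versine of 223.6°: (1 − (-0.724))/2 = 0.862, i.e. 86%.

86%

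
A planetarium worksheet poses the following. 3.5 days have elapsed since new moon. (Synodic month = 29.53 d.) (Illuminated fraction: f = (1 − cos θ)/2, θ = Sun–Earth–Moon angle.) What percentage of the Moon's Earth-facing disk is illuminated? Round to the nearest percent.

Elongation θ = 360° × 3.5/29.53 ≈ 42.7°.
Illuminated fraction = (1 − cos 42.7°)/2 = (1 − 0.735)/2 ≈ 0.132, so 13%.

13%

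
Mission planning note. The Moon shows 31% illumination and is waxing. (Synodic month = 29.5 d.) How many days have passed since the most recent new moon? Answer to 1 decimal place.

5.5 days

Invert f = (1 − cos θ)/2 to get cos θ = 1 − 2(0.31) = 0.380, hence θ₀ = arccos 0.380 = 67.7°.
Waxing ⇒ before full, so θ = 67.7°.
At 360°/29.5 d per day, 67.7° corresponds to 5.54 days.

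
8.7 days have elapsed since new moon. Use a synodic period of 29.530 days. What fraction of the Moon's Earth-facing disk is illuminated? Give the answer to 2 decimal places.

0.64

Phase angle: θ = 360°·(8.7 d)/(29.530 d) = 106.1°.
cos 106.1° = (-0.277), so f = (1 − (-0.277))/2 = 0.638.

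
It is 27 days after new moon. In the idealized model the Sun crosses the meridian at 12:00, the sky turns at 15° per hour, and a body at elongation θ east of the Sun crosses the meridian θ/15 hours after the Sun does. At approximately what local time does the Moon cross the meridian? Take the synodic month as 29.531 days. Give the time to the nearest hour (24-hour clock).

10:00

Elongation θ = 360° × 27/29.531 ≈ 329.1°.
The Moon trails the Sun by θ/15 = 329.1/15 ≈ 21.94 hours.
12:00 + 21.94 h ≈ 09:57 → 10:00 to the nearest hour.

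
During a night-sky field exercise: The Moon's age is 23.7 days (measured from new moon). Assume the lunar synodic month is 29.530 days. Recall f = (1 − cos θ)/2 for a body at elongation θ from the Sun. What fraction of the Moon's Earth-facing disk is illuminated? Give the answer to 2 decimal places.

Elongation θ = 360° × 23.7/29.530 ≈ 288.9°.
cos 288.9° = 0.324, so f = (1 − 0.324)/2 = 0.338.

0.34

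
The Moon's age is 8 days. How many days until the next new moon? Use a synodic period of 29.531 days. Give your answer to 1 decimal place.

One full lunation from the last new moon is 29.531 d; remaining = 29.531 − 8 = 21.531 d.

21.5 days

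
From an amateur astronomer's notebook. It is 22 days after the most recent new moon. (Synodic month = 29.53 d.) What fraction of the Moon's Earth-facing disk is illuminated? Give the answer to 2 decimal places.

Phase angle: θ = 360°·(22 d)/(29.53 d) = 268.2°.
Illuminated fraction = (1 − cos 268.2°)/2 = (1 − (-0.031))/2 ≈ 0.516.

0.52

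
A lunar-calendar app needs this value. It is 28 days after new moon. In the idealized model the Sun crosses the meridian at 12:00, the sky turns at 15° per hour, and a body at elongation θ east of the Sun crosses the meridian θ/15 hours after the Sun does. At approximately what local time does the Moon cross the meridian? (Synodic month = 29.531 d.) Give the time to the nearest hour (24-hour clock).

Elongation θ = 360° × 28/29.531 ≈ 341.3°.
Delay after the Sun = 341.3° / (15°/h) ≈ 22.76 h.
12:00 + 22.76 h ≈ 10:45 → 11:00 to the nearest hour.

11:00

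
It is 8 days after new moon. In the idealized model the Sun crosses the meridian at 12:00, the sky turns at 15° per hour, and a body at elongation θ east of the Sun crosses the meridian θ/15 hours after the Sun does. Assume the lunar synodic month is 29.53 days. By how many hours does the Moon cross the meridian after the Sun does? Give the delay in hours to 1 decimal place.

Elongation θ = 360° × 8/29.53 ≈ 97.5°.
Delay after the Sun = 97.5° / (15°/h) ≈ 6.50 h.
So the Moon crosses the meridian 6.50 h after the Sun.

6.5 h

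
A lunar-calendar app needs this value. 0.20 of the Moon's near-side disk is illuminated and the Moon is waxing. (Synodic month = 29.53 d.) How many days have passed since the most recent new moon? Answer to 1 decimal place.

From f = (1 − cos θ)/2: cos θ = 1 − 2×0.20 = 0.600; arccos → 53.1°.
Before full moon the principal value applies: θ = 53.1°.
That fraction of the synodic month is 53.1/360 × 29.53 d ≈ 4.36 d.

4.4 days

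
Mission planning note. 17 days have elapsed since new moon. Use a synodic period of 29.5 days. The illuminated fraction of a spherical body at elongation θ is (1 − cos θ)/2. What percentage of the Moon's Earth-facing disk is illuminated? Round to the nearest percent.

94%

Elongation θ = 360° × 17/29.5 ≈ 207.5°.
cos 207.5° = (-0.887), so f = (1 − (-0.887))/2 = 0.944, so 94%.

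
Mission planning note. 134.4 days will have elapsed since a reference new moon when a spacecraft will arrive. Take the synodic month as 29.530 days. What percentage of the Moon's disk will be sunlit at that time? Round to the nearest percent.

Reduce mod P: 134.4 − 4×29.530 = 16.28 d into the current lunation.
Elongation θ = 360° × 16.28/29.530 ≈ 198.5°.
With cos θ = (-0.948), the lit fraction is (1 − (-0.948))/2 ≈ 0.974, so 97%.

97%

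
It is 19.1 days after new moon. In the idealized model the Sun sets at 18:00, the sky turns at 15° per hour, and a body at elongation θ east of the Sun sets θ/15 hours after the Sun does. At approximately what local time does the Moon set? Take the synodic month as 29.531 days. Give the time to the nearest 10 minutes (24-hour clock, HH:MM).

The Moon has covered 19.1/29.531 of its cycle, so θ ≈ 360° × 19.1/29.531 = 232.8°.
The Moon trails the Sun by θ/15 = 232.8/15 ≈ 15.52 hours.
18:00 + 15.523 h ≈ 09:31 → 09:30 to the nearest ten minutes.

09:30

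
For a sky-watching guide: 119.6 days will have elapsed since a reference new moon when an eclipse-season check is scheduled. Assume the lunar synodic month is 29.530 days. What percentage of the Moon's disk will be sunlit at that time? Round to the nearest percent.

2%

Reduce mod P: 119.6 − 4×29.530 = 1.48 d into the current lunation.
The Moon has covered 1.48/29.530 of its cycle, so θ ≈ 360° × 1.48/29.530 = 18.0°.
With cos θ = 0.951, the lit fraction is (1 − 0.951)/2 ≈ 0.025, so 2%.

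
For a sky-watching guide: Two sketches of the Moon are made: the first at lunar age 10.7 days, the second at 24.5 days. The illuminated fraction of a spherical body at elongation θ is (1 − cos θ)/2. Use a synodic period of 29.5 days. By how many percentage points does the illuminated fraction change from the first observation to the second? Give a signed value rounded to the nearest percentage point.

-57 percentage points

θ₁ = 360° × 10.7/29.5 = 130.6°, f₁ = (1 − cos θ₁)/2 = 0.825.
θ₂ = 360° × 24.5/29.5 = 299.0°, f₂ = (1 − cos θ₂)/2 = 0.258.
Change = f₂ − f₁ = -0.568 → -57 percentage points.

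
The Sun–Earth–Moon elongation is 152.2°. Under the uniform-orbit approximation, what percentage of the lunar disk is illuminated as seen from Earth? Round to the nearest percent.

cos 152.2° = (-0.885), so f = (1 − (-0.885))/2 = 0.942, i.e. 94%.

94%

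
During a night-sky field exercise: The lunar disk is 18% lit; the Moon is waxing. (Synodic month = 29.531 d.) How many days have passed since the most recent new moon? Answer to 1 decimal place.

4.1 days

From f = (1 − cos θ)/2: cos θ = 1 − 2×0.18 = 0.640; arccos → 50.2°.
Before full moon the principal value applies: θ = 50.2°.
Age = 29.531 × 50.2°/360° ≈ 4.12 days.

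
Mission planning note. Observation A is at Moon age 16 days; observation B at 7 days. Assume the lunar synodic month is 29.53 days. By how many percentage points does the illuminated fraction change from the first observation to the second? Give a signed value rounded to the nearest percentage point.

-52 pp

θ₁ = 360° × 16/29.53 = 195.1°, f₁ = (1 − cos θ₁)/2 = 0.983.
θ₂ = 360° × 7/29.53 = 85.3°, f₂ = (1 − cos θ₂)/2 = 0.459.
Change = f₂ − f₁ = -0.523 → -52 percentage points.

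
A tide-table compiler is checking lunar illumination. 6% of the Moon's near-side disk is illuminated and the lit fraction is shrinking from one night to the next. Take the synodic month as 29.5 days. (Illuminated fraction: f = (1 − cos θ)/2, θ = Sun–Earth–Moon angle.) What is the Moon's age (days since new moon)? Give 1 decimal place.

27.2 days

From f = (1 − cos θ)/2: cos θ = 1 − 2×0.06 = 0.880; arccos → 28.4°.
Waning ⇒ past full, so θ = 360° − 28.4° = 331.6°.
Age = 29.5 × 331.6°/360° ≈ 27.18 days.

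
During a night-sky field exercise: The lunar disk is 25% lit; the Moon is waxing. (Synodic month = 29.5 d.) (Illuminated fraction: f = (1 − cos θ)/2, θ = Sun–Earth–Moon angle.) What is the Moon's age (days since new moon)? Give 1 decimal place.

From f = (1 − cos θ)/2: cos θ = 1 − 2×0.25 = 0.500; arccos → 60.0°.
Before full moon the principal value applies: θ = 60.0°.
At 360°/29.5 d per day, 60.0° corresponds to 4.92 days.

4.9 days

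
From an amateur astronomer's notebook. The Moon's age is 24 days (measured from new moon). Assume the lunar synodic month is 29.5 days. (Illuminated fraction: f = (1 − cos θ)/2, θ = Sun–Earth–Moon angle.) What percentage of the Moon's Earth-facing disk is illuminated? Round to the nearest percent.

31%

Phase angle: θ = 360°·(24 d)/(29.5 d) = 292.9°.
cos 292.9° = 0.389, so f = (1 − 0.389)/2 = 0.306, so 31%.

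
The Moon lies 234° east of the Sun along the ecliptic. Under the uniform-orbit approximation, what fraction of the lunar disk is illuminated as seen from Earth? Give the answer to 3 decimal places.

0.794

f = (1 − cos 234°)/2 = (1 − (-0.588))/2 ≈ 0.794.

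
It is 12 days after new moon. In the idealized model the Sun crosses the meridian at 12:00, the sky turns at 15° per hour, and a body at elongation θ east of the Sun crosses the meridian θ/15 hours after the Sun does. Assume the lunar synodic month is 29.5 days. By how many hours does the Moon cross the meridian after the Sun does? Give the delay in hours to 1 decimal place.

Phase angle: θ = 360°·(12 d)/(29.5 d) = 146.4°.
Delay after the Sun = 146.4° / (15°/h) ≈ 9.76 h.
So the Moon crosses the meridian 9.76 h after the Sun.

9.8 h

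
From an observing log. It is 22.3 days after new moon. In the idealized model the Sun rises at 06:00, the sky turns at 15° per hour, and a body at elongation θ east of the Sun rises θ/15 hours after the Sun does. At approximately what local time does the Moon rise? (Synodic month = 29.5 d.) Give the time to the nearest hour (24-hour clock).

00:00

The Moon has covered 22.3/29.5 of its cycle, so θ ≈ 360° × 22.3/29.5 = 272.1°.
Delay after the Sun = 272.1° / (15°/h) ≈ 18.14 h.
06:00 + 18.14 h ≈ 00:09 → 00:00 to the nearest hour.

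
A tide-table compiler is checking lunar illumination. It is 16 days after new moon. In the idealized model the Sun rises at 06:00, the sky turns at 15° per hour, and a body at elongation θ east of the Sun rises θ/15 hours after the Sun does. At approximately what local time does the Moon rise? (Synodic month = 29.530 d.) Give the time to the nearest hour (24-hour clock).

Phase angle: θ = 360°·(16 d)/(29.530 d) = 195.1°.
At 15° of sky rotation per hour, 195.1° corresponds to a 13.00 h lag.
06:00 + 13.00 h ≈ 19:00 → 19:00 to the nearest hour.

19:00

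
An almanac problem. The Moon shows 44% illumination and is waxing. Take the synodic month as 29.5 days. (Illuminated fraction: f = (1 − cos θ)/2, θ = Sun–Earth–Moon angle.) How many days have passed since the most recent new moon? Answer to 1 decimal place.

6.8 days

From f = (1 − cos θ)/2: cos θ = 1 − 2×0.44 = 0.120; arccos → 83.1°.
The Moon is waxing (0°–180°), so θ = 83.1° directly.
At 360°/29.5 d per day, 83.1° corresponds to 6.81 days.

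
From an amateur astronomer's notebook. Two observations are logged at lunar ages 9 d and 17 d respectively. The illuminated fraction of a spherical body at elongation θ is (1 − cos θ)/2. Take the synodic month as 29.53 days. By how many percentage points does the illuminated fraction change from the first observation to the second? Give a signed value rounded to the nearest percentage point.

+28 percentage points

θ₁ = 360° × 9/29.53 = 109.7°, f₁ = (1 − cos θ₁)/2 = 0.669.
θ₂ = 360° × 17/29.53 = 207.2°, f₂ = (1 − cos θ₂)/2 = 0.945.
Change = f₂ − f₁ = +0.276 → +28 percentage points.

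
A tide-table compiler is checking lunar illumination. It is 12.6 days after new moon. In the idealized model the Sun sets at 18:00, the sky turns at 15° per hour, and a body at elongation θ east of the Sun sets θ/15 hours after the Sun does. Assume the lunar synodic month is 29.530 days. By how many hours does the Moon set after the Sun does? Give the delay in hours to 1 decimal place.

10.2 h

Elongation θ = 360° × 12.6/29.530 ≈ 153.6°.
The Moon trails the Sun by θ/15 = 153.6/15 ≈ 10.24 hours.
So the Moon sets 10.24 h after the Sun.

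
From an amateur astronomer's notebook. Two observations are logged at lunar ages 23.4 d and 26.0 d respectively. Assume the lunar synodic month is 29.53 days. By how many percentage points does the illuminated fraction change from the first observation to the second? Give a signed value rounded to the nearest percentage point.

First observation: θ = 360°·23.4/29.53 = 285.3°, so f = 0.368.
Second observation: θ = 317.0°, f = 0.135.
Δf = 0.135 − 0.368 = -0.234, i.e. -23 pp.

-23 percentage points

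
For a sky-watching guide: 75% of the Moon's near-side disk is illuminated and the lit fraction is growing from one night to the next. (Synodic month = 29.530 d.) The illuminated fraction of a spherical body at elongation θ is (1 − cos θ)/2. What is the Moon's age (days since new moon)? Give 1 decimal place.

9.8 days

cos θ = 1 − 2f = -0.500, giving a principal value of 120.0°.
The Moon is waxing (0°–180°), so θ = 120.0° directly.
At 360°/29.530 d per day, 120.0° corresponds to 9.84 days.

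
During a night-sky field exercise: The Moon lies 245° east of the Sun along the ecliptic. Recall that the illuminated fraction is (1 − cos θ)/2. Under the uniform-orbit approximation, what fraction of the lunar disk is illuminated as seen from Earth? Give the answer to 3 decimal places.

0.711

f = (1 − cos 245°)/2 = (1 − (-0.423))/2 ≈ 0.711.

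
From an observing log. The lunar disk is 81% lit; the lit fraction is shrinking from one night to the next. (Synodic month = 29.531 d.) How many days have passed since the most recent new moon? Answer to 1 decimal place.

cos θ = 1 − 2f = -0.620, giving a principal value of 128.3°.
A waning Moon lies in 180°–360°, so θ = 360° − 128.3° = 231.7°.
At 360°/29.531 d per day, 231.7° corresponds to 19.01 days.

19.0 days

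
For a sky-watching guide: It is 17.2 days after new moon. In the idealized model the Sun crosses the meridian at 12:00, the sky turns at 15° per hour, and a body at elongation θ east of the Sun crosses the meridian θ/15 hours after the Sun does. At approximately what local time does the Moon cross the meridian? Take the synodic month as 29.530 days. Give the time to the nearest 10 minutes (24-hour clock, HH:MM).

02:00

Phase angle: θ = 360°·(17.2 d)/(29.530 d) = 209.7°.
The Moon trails the Sun by θ/15 = 209.7/15 ≈ 13.98 hours.
12:00 + 13.979 h ≈ 01:59 → 02:00 to the nearest ten minutes.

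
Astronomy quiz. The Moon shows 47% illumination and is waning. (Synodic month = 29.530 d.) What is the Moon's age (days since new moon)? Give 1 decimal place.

22.4 days

Invert f = (1 − cos θ)/2 to get cos θ = 1 − 2(0.47) = 0.060, hence θ₀ = arccos 0.060 = 86.6°.
Since the Moon is past full (waning), take the reflex angle: θ = 360° − 86.6° = 273.4°.
That fraction of the synodic month is 273.4/360 × 29.530 d ≈ 22.43 d.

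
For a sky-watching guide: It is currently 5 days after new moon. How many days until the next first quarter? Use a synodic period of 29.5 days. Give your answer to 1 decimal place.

First quarter occurs at elongation 90°, i.e. at age 29.5 × 90/360 = 7.375 d.
So 2.375 days remain (7.375 − 5).

2.4 days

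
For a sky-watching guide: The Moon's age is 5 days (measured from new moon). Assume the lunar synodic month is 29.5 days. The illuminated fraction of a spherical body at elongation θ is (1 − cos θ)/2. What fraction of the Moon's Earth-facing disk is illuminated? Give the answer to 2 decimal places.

0.26

Elongation θ = 360° × 5/29.5 ≈ 61.0°.
Illuminated fraction = (1 − cos 61.0°)/2 = (1 − 0.485)/2 ≈ 0.258.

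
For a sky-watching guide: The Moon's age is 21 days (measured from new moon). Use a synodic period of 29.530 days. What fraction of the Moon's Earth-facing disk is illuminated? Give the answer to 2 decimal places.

Elongation θ = 360° × 21/29.530 ≈ 256.0°.
With cos θ = (-0.242), the lit fraction is (1 − (-0.242))/2 ≈ 0.621.

0.62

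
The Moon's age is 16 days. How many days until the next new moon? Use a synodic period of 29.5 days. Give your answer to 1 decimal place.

13.5 days

One full lunation from the last new moon is 29.5 d; remaining = 29.5 − 16 = 13.500 d.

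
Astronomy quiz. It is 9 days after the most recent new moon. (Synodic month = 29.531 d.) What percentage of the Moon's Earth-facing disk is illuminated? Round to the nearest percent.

67%

Phase angle: θ = 360°·(9 d)/(29.531 d) = 109.7°.
With cos θ = (-0.337), the lit fraction is (1 − (-0.337))/2 ≈ 0.669, so 67%.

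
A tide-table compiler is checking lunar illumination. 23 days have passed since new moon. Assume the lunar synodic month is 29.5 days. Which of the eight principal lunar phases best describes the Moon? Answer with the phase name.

θ ≈ 360° × 23/29.5 = 281°, which falls in the last quarter sector.

last quarter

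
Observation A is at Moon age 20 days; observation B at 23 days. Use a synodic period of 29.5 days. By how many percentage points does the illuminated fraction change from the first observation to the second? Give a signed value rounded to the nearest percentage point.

First observation: θ = 360°·20/29.5 = 244.1°, so f = 0.719.
Second observation: θ = 280.7°, f = 0.407.
Δf = 0.407 − 0.719 = -0.311, i.e. -31 pp.

-31 percentage points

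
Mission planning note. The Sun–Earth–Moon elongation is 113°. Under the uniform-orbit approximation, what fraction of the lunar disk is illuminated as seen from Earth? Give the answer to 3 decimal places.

0.695

Half-versine of 113°: (1 − (-0.391))/2 = 0.695.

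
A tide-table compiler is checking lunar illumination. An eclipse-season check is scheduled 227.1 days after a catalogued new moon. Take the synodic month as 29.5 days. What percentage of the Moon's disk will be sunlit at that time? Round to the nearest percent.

227.1 d spans 7 complete synodic months (7 × 29.5 = 206.50 d) plus 20.60 d.
The Moon has covered 20.60/29.5 of its cycle, so θ ≈ 360° × 20.60/29.5 = 251.4°.
With cos θ = (-0.319), the lit fraction is (1 − (-0.319))/2 ≈ 0.660, so 66%.

66%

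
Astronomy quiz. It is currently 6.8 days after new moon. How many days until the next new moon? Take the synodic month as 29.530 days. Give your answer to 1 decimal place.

22.7 days

The next new moon completes the synodic month: 29.530 − 6.8 = 22.730 days.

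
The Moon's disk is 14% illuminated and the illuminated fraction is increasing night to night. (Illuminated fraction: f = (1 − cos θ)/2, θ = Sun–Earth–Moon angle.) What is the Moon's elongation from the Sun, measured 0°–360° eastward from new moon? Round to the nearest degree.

44°

Invert f = (1 − cos θ)/2 to get cos θ = 1 − 2(0.14) = 0.720, hence θ₀ = arccos 0.720 = 43.9°.
Before full moon the principal value applies: θ = 43.9°.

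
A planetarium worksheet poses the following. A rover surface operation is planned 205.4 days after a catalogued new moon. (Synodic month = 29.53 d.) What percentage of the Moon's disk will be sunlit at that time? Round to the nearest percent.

205.4/29.53 = 6.956 lunations, so 6 complete cycles and 28.22 d into the next.
The Moon has covered 28.22/29.53 of its cycle, so θ ≈ 360° × 28.22/29.53 = 344.0°.
cos 344.0° = 0.961, so f = (1 − 0.961)/2 = 0.019, so 2%.

2%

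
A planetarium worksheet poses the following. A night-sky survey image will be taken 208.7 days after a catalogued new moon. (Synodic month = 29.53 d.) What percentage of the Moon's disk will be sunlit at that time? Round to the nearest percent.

Reduce mod P: 208.7 − 7×29.53 = 1.99 d into the current lunation.
Phase angle: θ = 360°·(1.99 d)/(29.53 d) = 24.3°.
Illuminated fraction = (1 − cos 24.3°)/2 = (1 − 0.912)/2 ≈ 0.044, so 4%.

4%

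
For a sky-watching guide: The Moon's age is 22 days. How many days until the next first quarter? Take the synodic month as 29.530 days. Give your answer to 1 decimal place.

14.9 days

First quarter is 0.25 of the way through the cycle: age 0.25 × 29.530 = 7.383 d.
This lunation's first quarter (7.383 d) has passed, so add one period: 36.913 − 22 = 14.913 days.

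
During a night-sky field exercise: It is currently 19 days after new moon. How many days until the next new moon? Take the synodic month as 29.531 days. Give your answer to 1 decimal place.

10.5 days

One full lunation from the last new moon is 29.531 d; remaining = 29.531 − 19 = 10.531 d.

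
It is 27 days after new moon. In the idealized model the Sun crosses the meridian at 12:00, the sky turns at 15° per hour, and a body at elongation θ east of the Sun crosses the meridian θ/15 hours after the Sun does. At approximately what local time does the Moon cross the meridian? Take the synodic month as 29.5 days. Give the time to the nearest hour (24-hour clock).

Phase angle: θ = 360°·(27 d)/(29.5 d) = 329.5°.
The Moon trails the Sun by θ/15 = 329.5/15 ≈ 21.97 hours.
12:00 + 21.97 h ≈ 09:58 → 10:00 to the nearest hour.

10:00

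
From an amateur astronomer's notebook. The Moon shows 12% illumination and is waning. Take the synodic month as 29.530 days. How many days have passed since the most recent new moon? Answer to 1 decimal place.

From f = (1 − cos θ)/2: cos θ = 1 − 2×0.12 = 0.760; arccos → 40.5°.
A waning Moon lies in 180°–360°, so θ = 360° − 40.5° = 319.5°.
At 360°/29.530 d per day, 319.5° corresponds to 26.20 days.

26.2 days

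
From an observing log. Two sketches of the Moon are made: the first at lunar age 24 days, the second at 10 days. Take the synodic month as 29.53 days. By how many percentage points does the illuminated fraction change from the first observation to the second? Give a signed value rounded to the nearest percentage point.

First observation: θ = 360°·24/29.53 = 292.6°, so f = 0.308.
Second observation: θ = 121.9°, f = 0.764.
Δf = 0.764 − 0.308 = +0.456, i.e. +46 pp.

+46 pp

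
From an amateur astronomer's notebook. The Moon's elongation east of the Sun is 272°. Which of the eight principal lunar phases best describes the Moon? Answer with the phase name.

272° lies in the last quarter sector of the 8-phase cycle.

last quarter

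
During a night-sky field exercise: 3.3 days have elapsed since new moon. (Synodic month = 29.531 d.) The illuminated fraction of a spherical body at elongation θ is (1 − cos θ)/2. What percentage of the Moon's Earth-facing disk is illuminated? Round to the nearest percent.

12%

Elongation θ = 360° × 3.3/29.531 ≈ 40.2°.
Illuminated fraction = (1 − cos 40.2°)/2 = (1 − 0.763)/2 ≈ 0.118, so 12%.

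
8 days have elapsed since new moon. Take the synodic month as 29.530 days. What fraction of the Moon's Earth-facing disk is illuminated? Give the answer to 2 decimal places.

Phase angle: θ = 360°·(8 d)/(29.530 d) = 97.5°.
Illuminated fraction = (1 − cos 97.5°)/2 = (1 − (-0.131))/2 ≈ 0.566.

0.57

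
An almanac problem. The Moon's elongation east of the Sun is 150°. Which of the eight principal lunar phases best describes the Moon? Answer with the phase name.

150° lies in the waxing gibbous sector of the 8-phase cycle.

waxing gibbous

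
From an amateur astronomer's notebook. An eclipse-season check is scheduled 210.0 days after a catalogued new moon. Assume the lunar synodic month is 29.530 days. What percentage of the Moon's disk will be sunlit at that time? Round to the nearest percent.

210.0 d spans 7 complete synodic months (7 × 29.530 = 206.71 d) plus 3.29 d.
The Moon has covered 3.29/29.530 of its cycle, so θ ≈ 360° × 3.29/29.530 = 40.1°.
cos 40.1° = 0.765, so f = (1 − 0.765)/2 = 0.118, so 12%.

12%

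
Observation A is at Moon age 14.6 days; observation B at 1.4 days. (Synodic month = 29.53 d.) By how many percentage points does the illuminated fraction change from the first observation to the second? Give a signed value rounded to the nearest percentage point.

-98 percentage points

θ₁ = 360° × 14.6/29.53 = 178.0°, f₁ = (1 − cos θ₁)/2 = 1.000.
θ₂ = 360° × 1.4/29.53 = 17.1°, f₂ = (1 − cos θ₂)/2 = 0.022.
Change = f₂ − f₁ = -0.978 → -98 percentage points.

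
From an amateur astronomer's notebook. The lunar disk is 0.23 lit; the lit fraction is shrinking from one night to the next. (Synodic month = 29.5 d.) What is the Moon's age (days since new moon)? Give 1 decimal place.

24.8 days

cos θ = 1 − 2f = 0.540, giving a principal value of 57.3°.
A waning Moon lies in 180°–360°, so θ = 360° − 57.3° = 302.7°.
Age = 29.5 × 302.7°/360° ≈ 24.80 days.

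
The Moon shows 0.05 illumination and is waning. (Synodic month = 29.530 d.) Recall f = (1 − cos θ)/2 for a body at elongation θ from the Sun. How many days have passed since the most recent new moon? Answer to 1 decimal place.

Invert f = (1 − cos θ)/2 to get cos θ = 1 − 2(0.05) = 0.900, hence θ₀ = arccos 0.900 = 25.8°.
Since the Moon is past full (waning), take the reflex angle: θ = 360° − 25.8° = 334.2°.
Age = 29.530 × 334.2°/360° ≈ 27.41 days.

27.4 days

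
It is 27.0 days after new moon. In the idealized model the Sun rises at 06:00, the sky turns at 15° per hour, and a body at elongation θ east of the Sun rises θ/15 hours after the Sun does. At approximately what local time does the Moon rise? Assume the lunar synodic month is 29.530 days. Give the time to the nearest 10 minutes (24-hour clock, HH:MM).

Phase angle: θ = 360°·(27.0 d)/(29.530 d) = 329.2°.
The Moon trails the Sun by θ/15 = 329.2/15 ≈ 21.94 hours.
06:00 + 21.944 h ≈ 03:57 → 04:00 to the nearest ten minutes.

04:00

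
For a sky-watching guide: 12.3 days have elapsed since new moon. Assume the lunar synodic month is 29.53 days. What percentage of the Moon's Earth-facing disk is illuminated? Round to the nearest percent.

The Moon has covered 12.3/29.53 of its cycle, so θ ≈ 360° × 12.3/29.53 = 149.9°.
With cos θ = (-0.866), the lit fraction is (1 − (-0.866))/2 ≈ 0.933, so 93%.

93%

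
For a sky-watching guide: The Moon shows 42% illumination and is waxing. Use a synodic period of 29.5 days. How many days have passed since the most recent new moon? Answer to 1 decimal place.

cos θ = 1 − 2f = 0.160, giving a principal value of 80.8°.
The Moon is waxing (0°–180°), so θ = 80.8° directly.
Age = 29.5 × 80.8°/360° ≈ 6.62 days.

6.6 days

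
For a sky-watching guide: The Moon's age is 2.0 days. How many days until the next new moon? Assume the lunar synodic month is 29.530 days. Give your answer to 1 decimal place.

One full lunation from the last new moon is 29.530 d; remaining = 29.530 − 2.0 = 27.530 d.

27.5 days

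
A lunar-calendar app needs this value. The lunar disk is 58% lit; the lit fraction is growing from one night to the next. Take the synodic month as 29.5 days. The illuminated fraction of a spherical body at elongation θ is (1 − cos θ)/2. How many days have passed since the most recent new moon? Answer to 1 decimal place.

8.1 days

From f = (1 − cos θ)/2: cos θ = 1 − 2×0.58 = -0.160; arccos → 99.2°.
The Moon is waxing (0°–180°), so θ = 99.2° directly.
That fraction of the synodic month is 99.2/360 × 29.5 d ≈ 8.13 d.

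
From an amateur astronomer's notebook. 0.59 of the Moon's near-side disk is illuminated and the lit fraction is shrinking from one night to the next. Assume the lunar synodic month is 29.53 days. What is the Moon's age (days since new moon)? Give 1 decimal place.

Invert f = (1 − cos θ)/2 to get cos θ = 1 − 2(0.59) = -0.180, hence θ₀ = arccos -0.180 = 100.4°.
Since the Moon is past full (waning), take the reflex angle: θ = 360° − 100.4° = 259.6°.
Age = 29.53 × 259.6°/360° ≈ 21.30 days.

21.3 days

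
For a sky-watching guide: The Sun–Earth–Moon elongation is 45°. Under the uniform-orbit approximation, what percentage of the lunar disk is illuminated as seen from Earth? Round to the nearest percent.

15%

Half-versine of 45°: (1 − 0.707)/2 = 0.146, i.e. 15%.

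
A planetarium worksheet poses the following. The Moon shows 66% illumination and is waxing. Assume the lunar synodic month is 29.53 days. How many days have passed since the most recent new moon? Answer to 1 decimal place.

From f = (1 − cos θ)/2: cos θ = 1 − 2×0.66 = -0.320; arccos → 108.7°.
Before full moon the principal value applies: θ = 108.7°.
That fraction of the synodic month is 108.7/360 × 29.53 d ≈ 8.91 d.

8.9 days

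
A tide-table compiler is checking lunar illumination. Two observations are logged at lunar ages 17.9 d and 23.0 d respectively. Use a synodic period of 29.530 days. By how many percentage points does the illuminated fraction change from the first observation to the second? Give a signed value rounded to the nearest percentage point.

θ₁ = 360° × 17.9/29.530 = 218.2°, f₁ = (1 − cos θ₁)/2 = 0.893.
θ₂ = 360° × 23.0/29.530 = 280.4°, f₂ = (1 − cos θ₂)/2 = 0.410.
Change = f₂ − f₁ = -0.483 → -48 percentage points.

-48 percentage points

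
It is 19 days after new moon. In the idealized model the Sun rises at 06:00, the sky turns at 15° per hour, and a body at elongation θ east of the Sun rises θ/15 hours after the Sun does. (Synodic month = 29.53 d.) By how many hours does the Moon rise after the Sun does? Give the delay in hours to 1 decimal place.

15.4 h

Elongation θ = 360° × 19/29.53 ≈ 231.6°.
Delay after the Sun = 231.6° / (15°/h) ≈ 15.44 h.
So the Moon rises 15.44 h after the Sun.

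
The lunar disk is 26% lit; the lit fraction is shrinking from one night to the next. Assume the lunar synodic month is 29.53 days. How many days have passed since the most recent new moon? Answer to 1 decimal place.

24.5 days

Invert f = (1 − cos θ)/2 to get cos θ = 1 − 2(0.26) = 0.480, hence θ₀ = arccos 0.480 = 61.3°.
Since the Moon is past full (waning), take the reflex angle: θ = 360° − 61.3° = 298.7°.
That fraction of the synodic month is 298.7/360 × 29.53 d ≈ 24.50 d.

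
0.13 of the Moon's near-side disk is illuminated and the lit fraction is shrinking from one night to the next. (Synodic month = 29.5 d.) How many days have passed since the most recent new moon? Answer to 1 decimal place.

Invert f = (1 − cos θ)/2 to get cos θ = 1 − 2(0.13) = 0.740, hence θ₀ = arccos 0.740 = 42.3°.
Since the Moon is past full (waning), take the reflex angle: θ = 360° − 42.3° = 317.7°.
At 360°/29.5 d per day, 317.7° corresponds to 26.04 days.

26.0 days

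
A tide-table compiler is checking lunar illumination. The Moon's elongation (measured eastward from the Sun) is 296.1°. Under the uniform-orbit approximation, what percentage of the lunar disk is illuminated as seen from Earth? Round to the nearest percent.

Half-versine of 296.1°: (1 − 0.440)/2 = 0.280, i.e. 28%.

28%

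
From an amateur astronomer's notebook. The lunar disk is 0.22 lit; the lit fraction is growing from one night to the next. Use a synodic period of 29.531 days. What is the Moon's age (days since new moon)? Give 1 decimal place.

From f = (1 − cos θ)/2: cos θ = 1 − 2×0.22 = 0.560; arccos → 55.9°.
Before full moon the principal value applies: θ = 55.9°.
That fraction of the synodic month is 55.9/360 × 29.531 d ≈ 4.59 d.

4.6 days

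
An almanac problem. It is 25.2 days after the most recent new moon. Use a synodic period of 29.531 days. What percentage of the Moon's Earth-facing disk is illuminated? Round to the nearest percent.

Phase angle: θ = 360°·(25.2 d)/(29.531 d) = 307.2°.
With cos θ = 0.605, the lit fraction is (1 − 0.605)/2 ≈ 0.198, so 20%.

20%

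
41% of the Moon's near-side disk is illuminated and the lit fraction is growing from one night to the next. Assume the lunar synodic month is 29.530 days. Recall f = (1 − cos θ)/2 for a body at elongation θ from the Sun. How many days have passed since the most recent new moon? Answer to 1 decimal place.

6.5 days

Invert f = (1 − cos θ)/2 to get cos θ = 1 − 2(0.41) = 0.180, hence θ₀ = arccos 0.180 = 79.6°.
Waxing ⇒ before full, so θ = 79.6°.
Age = 29.530 × 79.6°/360° ≈ 6.53 days.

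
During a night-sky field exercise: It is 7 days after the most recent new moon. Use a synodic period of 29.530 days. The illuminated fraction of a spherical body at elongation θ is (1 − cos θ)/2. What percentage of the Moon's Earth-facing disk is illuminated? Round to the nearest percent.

46%

The Moon has covered 7/29.530 of its cycle, so θ ≈ 360° × 7/29.530 = 85.3°.
With cos θ = 0.081, the lit fraction is (1 − 0.081)/2 ≈ 0.459, so 46%.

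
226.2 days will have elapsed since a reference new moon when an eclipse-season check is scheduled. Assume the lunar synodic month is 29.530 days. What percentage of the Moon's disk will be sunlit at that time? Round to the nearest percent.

Reduce mod P: 226.2 − 7×29.530 = 19.49 d into the current lunation.
Phase angle: θ = 360°·(19.49 d)/(29.530 d) = 237.6°.
cos 237.6° = (-0.536), so f = (1 − (-0.536))/2 = 0.768, so 77%.

77%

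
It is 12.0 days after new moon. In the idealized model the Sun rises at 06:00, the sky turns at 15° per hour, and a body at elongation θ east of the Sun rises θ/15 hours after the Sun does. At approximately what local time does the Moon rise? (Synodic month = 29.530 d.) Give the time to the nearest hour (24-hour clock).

16:00

Elongation θ = 360° × 12.0/29.530 ≈ 146.3°.
The Moon trails the Sun by θ/15 = 146.3/15 ≈ 9.75 hours.
06:00 + 9.75 h ≈ 15:45 → 16:00 to the nearest hour.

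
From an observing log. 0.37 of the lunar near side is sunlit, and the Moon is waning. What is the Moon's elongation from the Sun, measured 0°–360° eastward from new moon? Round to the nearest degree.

285°

From f = (1 − cos θ)/2: cos θ = 1 − 2×0.37 = 0.260; arccos → 74.9°.
A waning Moon lies in 180°–360°, so θ = 360° − 74.9° = 285.1°.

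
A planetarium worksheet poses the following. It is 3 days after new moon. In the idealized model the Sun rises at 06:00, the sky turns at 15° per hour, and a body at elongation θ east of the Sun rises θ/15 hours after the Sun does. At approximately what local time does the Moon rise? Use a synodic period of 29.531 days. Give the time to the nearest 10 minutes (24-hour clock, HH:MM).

08:30

The Moon has covered 3/29.531 of its cycle, so θ ≈ 360° × 3/29.531 = 36.6°.
At 15° of sky rotation per hour, 36.6° corresponds to a 2.44 h lag.
06:00 + 2.438 h ≈ 08:26 → 08:30 to the nearest ten minutes.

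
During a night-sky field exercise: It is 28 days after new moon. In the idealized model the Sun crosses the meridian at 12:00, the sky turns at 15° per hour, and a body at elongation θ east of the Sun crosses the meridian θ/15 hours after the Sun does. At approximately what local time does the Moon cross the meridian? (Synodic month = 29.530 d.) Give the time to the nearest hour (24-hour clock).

Elongation θ = 360° × 28/29.530 ≈ 341.3°.
At 15° of sky rotation per hour, 341.3° corresponds to a 22.76 h lag.
12:00 + 22.76 h ≈ 10:45 → 11:00 to the nearest hour.

11:00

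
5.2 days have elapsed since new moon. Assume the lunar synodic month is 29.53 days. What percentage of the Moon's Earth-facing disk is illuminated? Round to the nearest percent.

Phase angle: θ = 360°·(5.2 d)/(29.53 d) = 63.4°.
With cos θ = 0.448, the lit fraction is (1 − 0.448)/2 ≈ 0.276, so 28%.

28%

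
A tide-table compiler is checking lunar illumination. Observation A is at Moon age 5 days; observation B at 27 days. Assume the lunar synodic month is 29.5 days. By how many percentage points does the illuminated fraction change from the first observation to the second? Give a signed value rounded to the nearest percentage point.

First observation: θ = 360°·5/29.5 = 61.0°, so f = 0.258.
Second observation: θ = 329.5°, f = 0.069.
Δf = 0.069 − 0.258 = -0.189, i.e. -19 pp.

-19 percentage points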